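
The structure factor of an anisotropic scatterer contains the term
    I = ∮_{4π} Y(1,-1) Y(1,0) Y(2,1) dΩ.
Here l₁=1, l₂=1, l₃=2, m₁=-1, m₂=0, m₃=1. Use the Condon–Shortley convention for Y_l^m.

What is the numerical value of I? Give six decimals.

-0.218510

m-sum 0 ✓  L=4 even ✓  0≤2≤2 ✓
Π(2lᵢ+1) = 3×3×5 = 45
triangle coeff Δ(1,1,2) = 1/30
Σ_t [0,0]: t=0:+1/1 = 1/1
(3j)²=2/15 [(1 1 2; 0 0 0)], sign=+1
Σ_t [0,0]: t=0:+1/2 = 1/2
(3j)²=1/10 [(1 1 2; -1 0 1)], sign=-1
⇒ 4πI² = 3/5
I = (-1)√(3/5/(4π)) = -0.21850969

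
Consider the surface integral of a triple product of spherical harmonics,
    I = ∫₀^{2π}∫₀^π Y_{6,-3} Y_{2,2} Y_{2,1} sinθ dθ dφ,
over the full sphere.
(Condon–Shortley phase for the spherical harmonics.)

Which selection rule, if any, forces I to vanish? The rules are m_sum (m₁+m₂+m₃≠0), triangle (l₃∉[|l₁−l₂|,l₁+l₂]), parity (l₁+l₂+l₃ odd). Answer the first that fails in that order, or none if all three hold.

triangle

m₁+m₂+m₃ = -3 + 2 + 1 = 0  ✓
triangle: |6−2|=4 ≤ l₃=2 ≤ 6+2=8  ✗
parity: l₁+l₂+l₃ = 10 is even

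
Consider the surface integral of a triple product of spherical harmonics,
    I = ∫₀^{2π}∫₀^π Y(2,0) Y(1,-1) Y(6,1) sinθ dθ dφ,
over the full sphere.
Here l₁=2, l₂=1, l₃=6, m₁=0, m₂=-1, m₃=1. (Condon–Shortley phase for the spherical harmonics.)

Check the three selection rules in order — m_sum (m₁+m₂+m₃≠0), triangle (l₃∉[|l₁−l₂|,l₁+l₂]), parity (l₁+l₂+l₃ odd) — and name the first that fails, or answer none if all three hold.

m₁+m₂+m₃ = 0 − 1 + 1 = 0  ✓
triangle: |2−1|=1 ≤ l₃=6 ≤ 2+1=3  ✗
parity: l₁+l₂+l₃ = 9 is odd

triangle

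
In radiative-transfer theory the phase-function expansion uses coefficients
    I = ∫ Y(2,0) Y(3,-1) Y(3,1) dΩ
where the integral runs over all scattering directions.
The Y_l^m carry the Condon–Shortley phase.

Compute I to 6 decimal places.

-0.126157

Rules hold: Σm=0, L=8 even, 1≤3≤5.
N = 5·7·7 = 245
Δ = 2!·2!·4!/9! = 1/3780
Racah Σ t=0..2: t=0:+1/24 t=1:−1/4 t=2:+1/24 = -1/6
⇒ 3j(2 3 3; 0 0 0)² = 4/105, sgn +1
Racah Σ t=0..2: t=0:+1/16 t=1:−1/6 t=2:+1/96 = -3/32
⇒ 3j(2 3 3; 0 -1 1)² = 3/140, sgn -1
4πI² = N·(3j₀)²·(3jₘ)² = 1/5
I = -1·√(0.2/4π) = -0.12615663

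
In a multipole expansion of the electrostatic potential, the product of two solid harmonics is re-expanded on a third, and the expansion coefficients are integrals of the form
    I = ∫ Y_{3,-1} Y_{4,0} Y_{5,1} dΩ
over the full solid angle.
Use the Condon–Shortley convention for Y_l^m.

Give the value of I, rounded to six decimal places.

-0.086020

Checks pass: Σm=0; 12 even; l₃=5∈[1,7].
(2·3+1)(2·4+1)(2·5+1) = 693
Δ: 2! 4! 6! / 13! → 1/180180
sum: t=0:+1/576 t=1:−1/144 t=2:+1/576 = -1/288
3j²(3 4 5; 0 0 0) = Δ·Π!·Σ² = 20/1001  (sign +1)
sum: t=0:+1/2304 t=1:−1/216 t=2:+1/384 = -11/6912
3j²(3 4 5; -1 0 1) = Δ·Π!·Σ² = 11/1638  (sign -1)
combine: 4πI² = 693·20/1001·11/1638 = 110/1183
take √, sign -1: I = -0.08601992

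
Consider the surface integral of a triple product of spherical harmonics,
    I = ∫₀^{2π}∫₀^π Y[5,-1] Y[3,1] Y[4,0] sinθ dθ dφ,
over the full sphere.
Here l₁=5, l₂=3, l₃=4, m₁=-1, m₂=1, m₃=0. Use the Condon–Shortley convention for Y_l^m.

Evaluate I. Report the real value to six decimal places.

Rules hold: Σm=0, L=12 even, 2≤4≤8.
N = 11·7·9 = 693
Δ = 4!·6!·2!/13! = 1/180180
Racah Σ t=1..3: t=1:−1/576 t=2:+1/144 t=3:−1/576 = 1/288
⇒ 3j(5 3 4; 0 0 0)² = 20/1001, sgn +1
Racah Σ t=2..4: t=2:+1/384 t=3:−1/216 t=4:+1/2304 = -11/6912
⇒ 3j(5 3 4; -1 1 0)² = 11/1638, sgn -1
4πI² = N·(3j₀)²·(3jₘ)² = 110/1183
I = -1·√(0.0929839/4π) = -0.08601992

-0.086020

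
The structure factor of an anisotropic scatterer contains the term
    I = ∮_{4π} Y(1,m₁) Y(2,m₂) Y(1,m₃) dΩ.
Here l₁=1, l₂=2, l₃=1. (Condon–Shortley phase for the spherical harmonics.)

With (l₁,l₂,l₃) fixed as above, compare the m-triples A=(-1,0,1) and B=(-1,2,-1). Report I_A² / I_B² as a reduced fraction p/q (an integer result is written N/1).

l's match ⇒ only the (l;m) 3-j factors differ between A and B.
A: triangle coeff Δ(1,2,1) = 1/30; Σ_t [2,2]: t=2:+1/4 = 1/4; (3j)²=1/30 [(1 2 1; -1 0 1)], sign=+1
B: triangle coeff Δ(1,2,1) = 1/30; Σ_t [2,2]: t=2:+1/4 = 1/4; (3j)²=1/5 [(1 2 1; -1 2 -1)], sign=+1
I_A²/I_B² = (1/30)/(1/5) = 1/6

1/6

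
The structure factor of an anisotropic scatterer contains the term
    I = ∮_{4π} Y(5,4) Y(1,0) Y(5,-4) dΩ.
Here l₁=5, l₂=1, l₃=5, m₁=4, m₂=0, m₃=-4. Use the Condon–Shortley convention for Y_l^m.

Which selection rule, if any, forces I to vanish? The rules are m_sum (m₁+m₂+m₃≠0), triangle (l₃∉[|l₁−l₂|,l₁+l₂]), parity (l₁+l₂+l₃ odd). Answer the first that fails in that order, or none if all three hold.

parity

Σmᵢ = 0  ✓
l₃∈[|l₁−l₂|,l₁+l₂]=[4,6], have l₃=5  ✓
Σlᵢ = 11 ⇒ odd  ✗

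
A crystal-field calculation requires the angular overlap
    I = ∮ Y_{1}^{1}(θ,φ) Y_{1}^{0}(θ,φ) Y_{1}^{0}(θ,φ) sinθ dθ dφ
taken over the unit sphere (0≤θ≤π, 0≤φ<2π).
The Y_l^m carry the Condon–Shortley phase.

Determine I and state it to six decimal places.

1 + 0 + 0 = 1 ≠ 0: azimuthal integral kills it; I = 0

0.000000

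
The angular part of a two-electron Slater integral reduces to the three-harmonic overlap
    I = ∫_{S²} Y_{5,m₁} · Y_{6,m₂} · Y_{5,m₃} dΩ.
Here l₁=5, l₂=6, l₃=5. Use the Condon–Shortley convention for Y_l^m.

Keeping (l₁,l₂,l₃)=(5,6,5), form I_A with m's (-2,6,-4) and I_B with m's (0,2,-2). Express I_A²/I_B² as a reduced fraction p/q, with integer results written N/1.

Same 5,6,5: normalisation and zero-m 3j drop out of the ratio.
A: Δ: 6! 4! 6! / 17! → 1/28588560; sum: t=6:+1/3110400 = 1/3110400; 3j²(5 6 5; -2 6 -4) = Δ·Π!·Σ² = 21/1105  (sign -1)
B: Δ: 6! 4! 6! / 17! → 1/28588560; sum: t=2:+1/207360 t=3:−1/17280 t=4:+1/13824 t=5:−1/103680 = 1/103680; 3j²(5 6 5; 0 2 -2) = Δ·Π!·Σ² = 10/7293  (sign -1)
I_A²/I_B² = (21/1105)/(10/7293) = 693/50

693/50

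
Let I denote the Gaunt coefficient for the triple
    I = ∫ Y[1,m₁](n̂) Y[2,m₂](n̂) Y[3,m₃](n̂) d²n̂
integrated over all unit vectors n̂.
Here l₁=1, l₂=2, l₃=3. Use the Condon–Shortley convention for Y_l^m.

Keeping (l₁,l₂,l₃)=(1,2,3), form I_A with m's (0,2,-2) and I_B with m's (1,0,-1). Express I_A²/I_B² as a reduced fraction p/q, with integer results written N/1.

l's match ⇒ only the (l;m) 3-j factors differ between A and B.
A: triangle coeff Δ(1,2,3) = 1/105; Σ_t [0,0]: t=0:+1/24 = 1/24; (3j)²=1/21 [(1 2 3; 0 2 -2)], sign=-1
B: triangle coeff Δ(1,2,3) = 1/105; Σ_t [0,0]: t=0:+1/8 = 1/8; (3j)²=2/35 [(1 2 3; 1 0 -1)], sign=+1
I_A²/I_B² = (1/21)/(2/35) = 5/6

5/6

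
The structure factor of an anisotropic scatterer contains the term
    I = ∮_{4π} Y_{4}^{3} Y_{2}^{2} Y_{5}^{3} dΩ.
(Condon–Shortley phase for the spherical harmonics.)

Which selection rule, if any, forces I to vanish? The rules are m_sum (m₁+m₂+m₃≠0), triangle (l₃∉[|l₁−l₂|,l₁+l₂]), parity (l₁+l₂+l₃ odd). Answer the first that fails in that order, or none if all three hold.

m_sum

m₁+m₂+m₃ = 3 + 2 + 3 = 8  ✗
triangle: |4−2|=2 ≤ l₃=5 ≤ 4+2=6
parity: l₁+l₂+l₃ = 11 is odd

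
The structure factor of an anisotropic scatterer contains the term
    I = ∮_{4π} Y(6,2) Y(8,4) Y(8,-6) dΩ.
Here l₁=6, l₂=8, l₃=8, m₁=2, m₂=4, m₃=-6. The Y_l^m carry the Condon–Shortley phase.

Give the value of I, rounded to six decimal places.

0.081653

Rules hold: Σm=0, L=22 even, 2≤8≤14.
N = 13·17·17 = 3757
Δ = 6!·6!·10!/23! = 1/13742520792
Racah Σ t=0..6: t=0:+1/41803776000 t=1:−1/435456000 t=2:+1/39813120 t=3:−1/18662400 t=4:+1/39813120 t=5:−1/435456000 t=6:+1/41803776000 = -11/1393459200
⇒ 3j(6 8 8; 0 0 0)² = 600/96577, sgn -1
Racah Σ t=2..4: t=2:+1/8360755200 t=3:−1/1567641600 t=4:+1/2786918400 = -1/6270566400
⇒ 3j(6 8 8; 2 4 -6)² = 80/22287, sgn -1
4πI² = N·(3j₀)²·(3jₘ)² = 16000/190969
I = +1·√(0.0837832/4π) = 0.08165328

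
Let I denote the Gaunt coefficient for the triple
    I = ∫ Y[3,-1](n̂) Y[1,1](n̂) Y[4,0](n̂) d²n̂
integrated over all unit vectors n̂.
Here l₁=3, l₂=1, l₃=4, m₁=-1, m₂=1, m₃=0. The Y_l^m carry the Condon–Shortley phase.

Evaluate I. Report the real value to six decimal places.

Rules hold: Σm=0, L=8 even, 2≤4≤4.
N = 7·3·9 = 189
Δ = 0!·6!·2!/9! = 1/252
Racah Σ t=0..0: t=0:+1/36 = 1/36
⇒ 3j(3 1 4; 0 0 0)² = 4/63, sgn +1
Racah Σ t=0..0: t=0:+1/96 = 1/96
⇒ 3j(3 1 4; -1 1 0)² = 1/42, sgn +1
4πI² = N·(3j₀)²·(3jₘ)² = 2/7
I = +1·√(0.285714/4π) = 0.15078601

0.150786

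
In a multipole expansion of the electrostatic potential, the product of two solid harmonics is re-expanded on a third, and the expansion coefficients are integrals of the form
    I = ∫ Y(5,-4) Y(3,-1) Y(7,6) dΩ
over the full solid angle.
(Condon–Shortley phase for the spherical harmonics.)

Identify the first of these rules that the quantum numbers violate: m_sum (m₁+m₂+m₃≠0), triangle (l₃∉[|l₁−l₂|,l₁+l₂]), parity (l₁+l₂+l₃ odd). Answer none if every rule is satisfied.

azimuthal sum: -4 − 1 + 6 = 1  ✗
2 ≤ 7 ≤ 8 (triangle on l)
L = 5 + 3 + 7 = 15 (odd)

m_sum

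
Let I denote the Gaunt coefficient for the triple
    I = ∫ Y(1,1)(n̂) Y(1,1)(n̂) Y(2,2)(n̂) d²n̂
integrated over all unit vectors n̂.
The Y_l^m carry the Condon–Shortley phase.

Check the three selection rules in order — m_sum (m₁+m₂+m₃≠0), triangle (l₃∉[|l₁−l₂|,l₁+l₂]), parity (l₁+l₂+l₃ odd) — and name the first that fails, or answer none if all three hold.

m_sum

m₁+m₂+m₃ = 1 + 1 + 2 = 4  ✗
triangle: |1−1|=0 ≤ l₃=2 ≤ 1+1=2
parity: l₁+l₂+l₃ = 4 is even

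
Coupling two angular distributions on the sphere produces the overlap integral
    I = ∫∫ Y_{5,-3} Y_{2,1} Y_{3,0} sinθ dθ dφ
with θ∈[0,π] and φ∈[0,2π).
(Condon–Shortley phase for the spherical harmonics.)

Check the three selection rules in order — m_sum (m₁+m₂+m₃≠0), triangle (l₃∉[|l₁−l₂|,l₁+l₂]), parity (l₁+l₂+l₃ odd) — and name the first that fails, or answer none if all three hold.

m_sum

azimuthal sum: -3 + 1 + 0 = -2  ✗
3 ≤ 3 ≤ 7 (triangle on l)
L = 5 + 2 + 3 = 10 (even)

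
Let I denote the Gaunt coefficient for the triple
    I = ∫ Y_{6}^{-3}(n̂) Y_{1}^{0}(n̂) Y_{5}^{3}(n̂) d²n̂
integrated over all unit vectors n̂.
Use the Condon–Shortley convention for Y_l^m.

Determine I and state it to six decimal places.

-0.212310

Checks pass: Σm=0; 12 even; l₃=5∈[5,7].
(2·6+1)(2·1+1)(2·5+1) = 429
Δ: 2! 10! 0! / 13! → 1/858
sum: t=1:−1/14400 = -1/14400
3j²(6 1 5; 0 0 0) = Δ·Π!·Σ² = 6/143  (sign +1)
sum: t=1:−1/80640 = -1/80640
3j²(6 1 5; -3 0 3) = Δ·Π!·Σ² = 9/286  (sign -1)
combine: 4πI² = 429·6/143·9/286 = 81/143
take √, sign -1: I = -0.21230956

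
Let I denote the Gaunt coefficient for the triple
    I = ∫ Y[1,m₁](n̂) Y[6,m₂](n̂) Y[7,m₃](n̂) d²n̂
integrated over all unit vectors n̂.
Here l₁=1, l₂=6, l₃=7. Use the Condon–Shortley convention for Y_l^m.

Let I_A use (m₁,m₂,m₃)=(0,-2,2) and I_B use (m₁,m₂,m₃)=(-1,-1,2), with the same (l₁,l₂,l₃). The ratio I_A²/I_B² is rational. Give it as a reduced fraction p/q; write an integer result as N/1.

Shared (l₁,l₂,l₃)=(1,6,7): N and (l;000)² cancel in I_A²/I_B².
A: Δ = 0!·2!·12!/15! = 1/1365; Racah Σ t=0..0: t=0:+1/967680 = 1/967680; ⇒ 3j(1 6 7; 0 -2 2)² = 3/91, sgn -1
B: Δ = 0!·2!·12!/15! = 1/1365; Racah Σ t=0..0: t=0:+1/1209600 = 1/1209600; ⇒ 3j(1 6 7; -1 -1 2)² = 12/455, sgn -1
I_A²/I_B² = (3/91)/(12/455) = 5/4

5/4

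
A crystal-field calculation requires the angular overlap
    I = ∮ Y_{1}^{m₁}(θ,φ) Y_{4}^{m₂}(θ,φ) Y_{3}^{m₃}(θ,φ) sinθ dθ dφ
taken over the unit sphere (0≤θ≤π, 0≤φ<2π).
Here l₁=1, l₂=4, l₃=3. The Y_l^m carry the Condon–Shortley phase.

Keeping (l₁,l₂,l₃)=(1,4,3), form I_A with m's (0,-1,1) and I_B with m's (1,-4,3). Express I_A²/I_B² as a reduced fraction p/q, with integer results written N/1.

l's match ⇒ only the (l;m) 3-j factors differ between A and B.
A: triangle coeff Δ(1,4,3) = 1/252; Σ_t [1,1]: t=1:−1/48 = -1/48; (3j)²=5/84 [(1 4 3; 0 -1 1)], sign=-1
B: triangle coeff Δ(1,4,3) = 1/252; Σ_t [0,0]: t=0:+1/1440 = 1/1440; (3j)²=1/9 [(1 4 3; 1 -4 3)], sign=+1
I_A²/I_B² = (5/84)/(1/9) = 15/28

15/28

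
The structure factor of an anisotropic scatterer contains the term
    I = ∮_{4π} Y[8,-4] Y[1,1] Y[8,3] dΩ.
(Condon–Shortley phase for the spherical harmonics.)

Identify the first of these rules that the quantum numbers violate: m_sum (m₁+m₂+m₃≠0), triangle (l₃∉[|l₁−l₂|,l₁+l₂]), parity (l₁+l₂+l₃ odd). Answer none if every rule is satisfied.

azimuthal sum: -4 + 1 + 3 = 0  ✓
7 ≤ 8 ≤ 9 (triangle on l)  ✓
L = 8 + 1 + 8 = 17 (odd)  ✗

parity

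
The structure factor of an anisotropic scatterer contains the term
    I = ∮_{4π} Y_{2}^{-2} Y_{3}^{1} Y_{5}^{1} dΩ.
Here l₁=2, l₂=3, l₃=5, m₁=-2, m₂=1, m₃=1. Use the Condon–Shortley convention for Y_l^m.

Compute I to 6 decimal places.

-0.092802

Checks pass: Σm=0; 10 even; l₃=5∈[1,5].
(2·2+1)(2·3+1)(2·5+1) = 385
Δ: 0! 4! 6! / 11! → 1/2310
sum: t=0:+1/144 = 1/144
3j²(2 3 5; 0 0 0) = Δ·Π!·Σ² = 10/231  (sign -1)
sum: t=0:+1/1152 = 1/1152
3j²(2 3 5; -2 1 1) = Δ·Π!·Σ² = 1/154  (sign +1)
combine: 4πI² = 385·10/231·1/154 = 25/231
take √, sign -1: I = -0.09280237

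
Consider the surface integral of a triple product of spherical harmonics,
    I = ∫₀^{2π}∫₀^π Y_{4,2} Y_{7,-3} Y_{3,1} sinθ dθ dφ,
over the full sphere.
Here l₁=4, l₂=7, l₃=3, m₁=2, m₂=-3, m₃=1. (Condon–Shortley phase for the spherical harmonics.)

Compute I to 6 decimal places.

-0.239176

m-sum 0 ✓  L=14 even ✓  3≤3≤11 ✓
Π(2lᵢ+1) = 9×15×7 = 945
triangle coeff Δ(4,7,3) = 1/45045
Σ_t [4,4]: t=4:+1/20736 = 1/20736
(3j)²=35/1287 [(4 7 3; 0 0 0)], sign=-1
Σ_t [2,2]: t=2:+1/69120 = 1/69120
(3j)²=4/143 [(4 7 3; 2 -3 1)], sign=+1
⇒ 4πI² = 14700/20449
I = (-1)√(14700/20449/(4π)) = -0.23917605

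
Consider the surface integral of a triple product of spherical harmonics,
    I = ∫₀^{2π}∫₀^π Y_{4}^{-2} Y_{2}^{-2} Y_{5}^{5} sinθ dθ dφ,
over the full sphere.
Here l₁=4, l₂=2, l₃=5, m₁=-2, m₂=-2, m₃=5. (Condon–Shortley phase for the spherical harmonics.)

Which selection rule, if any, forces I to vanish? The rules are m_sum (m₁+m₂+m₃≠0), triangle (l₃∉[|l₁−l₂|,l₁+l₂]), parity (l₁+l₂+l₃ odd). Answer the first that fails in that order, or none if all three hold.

m_sum

azimuthal sum: -2 − 2 + 5 = 1  ✗
2 ≤ 5 ≤ 6 (triangle on l)
L = 4 + 2 + 5 = 11 (odd)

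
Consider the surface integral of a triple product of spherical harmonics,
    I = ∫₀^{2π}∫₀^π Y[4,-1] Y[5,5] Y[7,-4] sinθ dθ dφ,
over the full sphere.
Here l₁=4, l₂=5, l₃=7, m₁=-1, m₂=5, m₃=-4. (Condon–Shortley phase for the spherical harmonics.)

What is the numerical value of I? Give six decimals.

-0.135388

Checks pass: Σm=0; 16 even; l₃=7∈[1,9].
(2·4+1)(2·5+1)(2·7+1) = 1485
Δ: 2! 6! 8! / 17! → 1/6126120
sum: t=0:+1/69120 t=1:−1/20736 t=2:+1/69120 = -1/51840
3j²(4 5 7; 0 0 0) = Δ·Π!·Σ² = 280/21879  (sign +1)
sum: t=2:+1/2903040 = 1/2903040
3j²(4 5 7; -1 5 -4) = Δ·Π!·Σ² = 75/6188  (sign -1)
combine: 4πI² = 1485·280/21879·75/6188 = 11250/48841
take √, sign -1: I = -0.13538765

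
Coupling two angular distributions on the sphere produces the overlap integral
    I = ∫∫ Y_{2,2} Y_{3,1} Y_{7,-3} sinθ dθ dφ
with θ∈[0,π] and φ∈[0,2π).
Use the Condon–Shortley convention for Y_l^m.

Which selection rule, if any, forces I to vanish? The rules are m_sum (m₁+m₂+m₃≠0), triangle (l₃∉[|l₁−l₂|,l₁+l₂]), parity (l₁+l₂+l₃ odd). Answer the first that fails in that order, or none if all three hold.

azimuthal sum: 2 + 1 − 3 = 0  ✓
1 ≤ 7 ≤ 5 (triangle on l)  ✗
L = 2 + 3 + 7 = 12 (even)

triangle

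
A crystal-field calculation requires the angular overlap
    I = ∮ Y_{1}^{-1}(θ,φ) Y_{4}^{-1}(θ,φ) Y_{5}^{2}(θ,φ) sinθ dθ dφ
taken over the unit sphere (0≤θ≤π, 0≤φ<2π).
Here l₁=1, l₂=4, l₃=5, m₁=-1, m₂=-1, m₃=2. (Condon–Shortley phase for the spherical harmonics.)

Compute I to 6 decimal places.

0.225034

Rules hold: Σm=0, L=10 even, 3≤5≤5.
N = 3·9·11 = 297
Δ = 0!·2!·8!/11! = 1/495
Racah Σ t=0..0: t=0:+1/576 = 1/576
⇒ 3j(1 4 5; 0 0 0)² = 5/99, sgn -1
Racah Σ t=0..0: t=0:+1/1440 = 1/1440
⇒ 3j(1 4 5; -1 -1 2)² = 7/165, sgn -1
4πI² = N·(3j₀)²·(3jₘ)² = 7/11
I = +1·√(0.636364/4π) = 0.22503380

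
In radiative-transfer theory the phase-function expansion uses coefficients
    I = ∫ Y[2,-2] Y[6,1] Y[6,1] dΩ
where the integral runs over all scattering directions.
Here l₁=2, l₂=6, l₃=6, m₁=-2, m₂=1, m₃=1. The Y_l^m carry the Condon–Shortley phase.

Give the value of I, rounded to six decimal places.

0.196649

m-sum 0 ✓  L=14 even ✓  4≤6≤8 ✓
Π(2lᵢ+1) = 5×13×13 = 845
triangle coeff Δ(2,6,6) = 1/90090
Σ_t [0,2]: t=0:+1/69120 t=1:−1/14400 t=2:+1/69120 = -7/172800
(3j)²=14/715 [(2 6 6; 0 0 0)], sign=-1
Σ_t [2,2]: t=2:+1/57600 = 1/57600
(3j)²=21/715 [(2 6 6; -2 1 1)], sign=-1
⇒ 4πI² = 294/605
I = (+1)√(294/605/(4π)) = 0.19664868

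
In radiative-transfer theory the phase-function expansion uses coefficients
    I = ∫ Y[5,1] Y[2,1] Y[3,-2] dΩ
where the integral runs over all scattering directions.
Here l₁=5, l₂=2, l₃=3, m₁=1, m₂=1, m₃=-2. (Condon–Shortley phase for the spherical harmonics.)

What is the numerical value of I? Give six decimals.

m-sum 0 ✓  L=10 even ✓  3≤3≤7 ✓
Π(2lᵢ+1) = 11×5×7 = 385
triangle coeff Δ(5,2,3) = 1/2310
Σ_t [2,2]: t=2:+1/144 = 1/144
(3j)²=10/231 [(5 2 3; 0 0 0)], sign=-1
Σ_t [3,3]: t=3:−1/720 = -1/720
(3j)²=4/385 [(5 2 3; 1 1 -2)], sign=+1
⇒ 4πI² = 40/231
I = (-1)√(40/231/(4π)) = -0.11738675

-0.117387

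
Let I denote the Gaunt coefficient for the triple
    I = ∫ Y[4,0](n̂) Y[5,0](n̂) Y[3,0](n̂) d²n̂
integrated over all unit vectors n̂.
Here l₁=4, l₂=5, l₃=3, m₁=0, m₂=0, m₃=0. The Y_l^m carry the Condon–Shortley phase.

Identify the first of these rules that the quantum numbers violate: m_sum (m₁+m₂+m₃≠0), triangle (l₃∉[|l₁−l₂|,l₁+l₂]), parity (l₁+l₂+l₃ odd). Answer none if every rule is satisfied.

none

m₁+m₂+m₃ = 0 + 0 + 0 = 0  ✓
triangle: |4−5|=1 ≤ l₃=3 ≤ 4+5=9  ✓
parity: l₁+l₂+l₃ = 12 is even  ✓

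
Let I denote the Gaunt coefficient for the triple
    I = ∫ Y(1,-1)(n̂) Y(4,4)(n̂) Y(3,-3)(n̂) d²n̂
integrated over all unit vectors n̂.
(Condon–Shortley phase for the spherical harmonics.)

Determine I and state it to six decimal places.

0.325735

m-sum 0 ✓  L=8 even ✓  3≤3≤5 ✓
Π(2lᵢ+1) = 3×9×7 = 189
triangle coeff Δ(1,4,3) = 1/252
Σ_t [1,1]: t=1:−1/36 = -1/36
(3j)²=4/63 [(1 4 3; 0 0 0)], sign=+1
Σ_t [2,2]: t=2:+1/1440 = 1/1440
(3j)²=1/9 [(1 4 3; -1 4 -3)], sign=+1
⇒ 4πI² = 4/3
I = (+1)√(4/3/(4π)) = 0.32573501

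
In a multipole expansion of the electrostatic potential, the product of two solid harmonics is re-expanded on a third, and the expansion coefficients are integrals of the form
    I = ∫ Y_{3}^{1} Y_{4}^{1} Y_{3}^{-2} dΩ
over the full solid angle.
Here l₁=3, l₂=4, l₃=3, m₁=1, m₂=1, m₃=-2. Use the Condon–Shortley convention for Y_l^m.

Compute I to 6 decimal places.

Checks pass: Σm=0; 10 even; l₃=3∈[1,7].
(2·3+1)(2·4+1)(2·3+1) = 441
Δ: 4! 2! 4! / 11! → 1/34650
sum: t=1:−1/72 t=2:+1/16 t=3:−1/72 = 5/144
3j²(3 4 3; 0 0 0) = Δ·Π!·Σ² = 2/77  (sign -1)
sum: t=1:−1/144 t=2:+1/48 = 1/72
3j²(3 4 3; 1 1 -2) = Δ·Π!·Σ² = 16/693  (sign -1)
combine: 4πI² = 441·2/77·16/693 = 32/121
take √, sign +1: I = 0.14506992

0.145070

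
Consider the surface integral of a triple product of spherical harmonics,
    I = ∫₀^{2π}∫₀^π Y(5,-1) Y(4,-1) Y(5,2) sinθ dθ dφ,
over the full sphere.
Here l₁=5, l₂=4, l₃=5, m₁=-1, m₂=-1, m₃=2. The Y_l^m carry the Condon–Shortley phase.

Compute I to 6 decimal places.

0.128377

Checks pass: Σm=0; 14 even; l₃=5∈[1,9].
(2·5+1)(2·4+1)(2·5+1) = 1089
Δ: 4! 6! 4! / 15! → 1/3153150
sum: t=0:+1/69120 t=1:−1/1728 t=2:+1/576 t=3:−1/1728 t=4:+1/69120 = 7/11520
3j²(5 4 5; 0 0 0) = Δ·Π!·Σ² = 2/143  (sign -1)
sum: t=0:+1/103680 t=1:−1/2880 t=2:+1/1152 t=3:−1/5184 = 7/20736
3j²(5 4 5; -1 -1 2) = Δ·Π!·Σ² = 35/2574  (sign -1)
combine: 4πI² = 1089·2/143·35/2574 = 35/169
take √, sign +1: I = 0.12837656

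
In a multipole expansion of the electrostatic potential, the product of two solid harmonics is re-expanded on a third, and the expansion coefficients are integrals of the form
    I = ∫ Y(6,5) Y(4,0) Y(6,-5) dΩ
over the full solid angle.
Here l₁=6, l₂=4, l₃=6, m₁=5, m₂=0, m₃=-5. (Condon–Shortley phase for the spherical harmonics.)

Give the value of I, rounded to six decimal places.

m-sum 0 ✓  L=16 even ✓  2≤6≤10 ✓
Π(2lᵢ+1) = 13×9×13 = 1521
triangle coeff Δ(6,4,6) = 1/15315300
Σ_t [0,4]: t=0:+1/829440 t=1:−1/25920 t=2:+1/9216 t=3:−1/25920 t=4:+1/829440 = 7/207360
(3j)²=28/2431 [(6 4 6; 0 0 0)], sign=+1
Σ_t [0,1]: t=0:+1/2903040 t=1:−1/1451520 = -1/2903040
(3j)²=11/1547 [(6 4 6; 5 0 -5)], sign=+1
⇒ 4πI² = 36/289
I = (+1)√(36/289/(4π)) = 0.09956287

0.099563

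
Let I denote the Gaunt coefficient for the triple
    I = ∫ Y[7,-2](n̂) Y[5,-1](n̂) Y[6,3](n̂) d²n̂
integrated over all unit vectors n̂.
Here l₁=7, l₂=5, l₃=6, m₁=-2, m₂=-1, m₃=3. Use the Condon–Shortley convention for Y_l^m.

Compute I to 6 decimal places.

-0.121943

m-sum 0 ✓  L=18 even ✓  2≤6≤12 ✓
Π(2lᵢ+1) = 15×11×13 = 2145
triangle coeff Δ(7,5,6) = 1/174594420
Σ_t [1,5]: t=1:−1/4147200 t=2:+1/207360 t=3:−1/82944 t=4:+1/207360 t=5:−1/4147200 = -1/345600
(3j)²=420/46189 [(7 5 6; 0 0 0)], sign=-1
Σ_t [1,4]: t=1:−1/29030400 t=2:+1/967680 t=3:−1/311040 t=4:+1/829440 = -11/10886400
(3j)²=1408/146965 [(7 5 6; -2 -1 3)], sign=+1
⇒ 4πI² = 253440/1356277
I = (-1)√(253440/1356277/(4π)) = -0.12194344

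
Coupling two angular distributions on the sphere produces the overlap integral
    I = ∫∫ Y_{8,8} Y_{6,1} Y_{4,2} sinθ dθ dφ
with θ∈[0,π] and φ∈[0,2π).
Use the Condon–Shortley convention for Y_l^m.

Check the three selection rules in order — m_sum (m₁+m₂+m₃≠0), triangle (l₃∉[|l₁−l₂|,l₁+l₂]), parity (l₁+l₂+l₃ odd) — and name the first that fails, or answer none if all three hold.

m_sum

Σmᵢ = 11  ✗
l₃∈[|l₁−l₂|,l₁+l₂]=[2,14], have l₃=4
Σlᵢ = 18 ⇒ even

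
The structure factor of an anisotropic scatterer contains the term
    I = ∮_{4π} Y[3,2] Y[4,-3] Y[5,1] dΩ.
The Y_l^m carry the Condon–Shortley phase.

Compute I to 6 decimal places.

0.160929

Rules hold: Σm=0, L=12 even, 1≤5≤7.
N = 7·9·11 = 693
Δ = 2!·4!·6!/13! = 1/180180
Racah Σ t=0..2: t=0:+1/576 t=1:−1/144 t=2:+1/576 = -1/288
⇒ 3j(3 4 5; 0 0 0)² = 20/1001, sgn +1
Racah Σ t=0..1: t=0:+1/1440 t=1:−1/17280 = 11/17280
⇒ 3j(3 4 5; 2 -3 1)² = 11/468, sgn +1
4πI² = N·(3j₀)²·(3jₘ)² = 55/169
I = +1·√(0.325444/4π) = 0.16092854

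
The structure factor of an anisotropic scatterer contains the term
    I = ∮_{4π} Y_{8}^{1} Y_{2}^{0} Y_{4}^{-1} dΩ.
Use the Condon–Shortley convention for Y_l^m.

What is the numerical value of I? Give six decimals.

triangle: need 6≤l₃≤10, have 4; I=0

0.000000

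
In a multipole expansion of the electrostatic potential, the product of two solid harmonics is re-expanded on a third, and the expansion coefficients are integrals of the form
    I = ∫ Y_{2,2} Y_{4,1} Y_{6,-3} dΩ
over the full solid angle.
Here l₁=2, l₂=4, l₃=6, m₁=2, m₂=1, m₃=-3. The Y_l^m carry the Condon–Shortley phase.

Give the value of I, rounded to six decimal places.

m-sum 0 ✓  L=12 even ✓  2≤6≤6 ✓
Π(2lᵢ+1) = 5×9×13 = 585
triangle coeff Δ(2,4,6) = 1/6435
Σ_t [0,0]: t=0:+1/2304 = 1/2304
(3j)²=5/143 [(2 4 6; 0 0 0)], sign=+1
Σ_t [0,0]: t=0:+1/17280 = 1/17280
(3j)²=14/715 [(2 4 6; 2 1 -3)], sign=-1
⇒ 4πI² = 630/1573
I = (-1)√(630/1573/(4π)) = -0.17852580

-0.178526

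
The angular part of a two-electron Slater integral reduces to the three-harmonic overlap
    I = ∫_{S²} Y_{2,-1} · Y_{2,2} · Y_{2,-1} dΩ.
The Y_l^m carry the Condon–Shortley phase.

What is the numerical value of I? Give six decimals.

0.220728

Rules hold: Σm=0, L=6 even, 0≤2≤4.
N = 5·5·5 = 125
Δ = 2!·2!·2!/7! = 1/630
Racah Σ t=0..2: t=0:+1/8 t=1:−1/1 t=2:+1/8 = -3/4
⇒ 3j(2 2 2; 0 0 0)² = 2/35, sgn -1
Racah Σ t=2..2: t=2:+1/4 = 1/4
⇒ 3j(2 2 2; -1 2 -1)² = 3/35, sgn -1
4πI² = N·(3j₀)²·(3jₘ)² = 30/49
I = +1·√(0.612245/4π) = 0.22072812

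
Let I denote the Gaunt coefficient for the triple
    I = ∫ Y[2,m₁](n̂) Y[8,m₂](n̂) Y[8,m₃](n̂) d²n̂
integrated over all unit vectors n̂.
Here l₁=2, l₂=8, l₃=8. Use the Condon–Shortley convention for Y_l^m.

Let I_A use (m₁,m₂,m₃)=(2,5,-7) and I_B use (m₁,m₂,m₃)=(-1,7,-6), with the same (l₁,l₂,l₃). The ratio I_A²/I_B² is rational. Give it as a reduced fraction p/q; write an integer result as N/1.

42/169

Shared (l₁,l₂,l₃)=(2,8,8): N and (l;000)² cancel in I_A²/I_B².
A: Δ = 2!·2!·14!/19! = 1/348840; Racah Σ t=0..0: t=0:+1/24908083200 = 1/24908083200; ⇒ 3j(2 8 8; 2 5 -7)² = 7/1292, sgn -1
B: Δ = 2!·2!·14!/19! = 1/348840; Racah Σ t=1..2: t=1:−1/174356582400 t=2:+1/12454041600 = 1/13412044800; ⇒ 3j(2 8 8; -1 7 -6)² = 169/7752, sgn +1
I_A²/I_B² = (7/1292)/(169/7752) = 42/169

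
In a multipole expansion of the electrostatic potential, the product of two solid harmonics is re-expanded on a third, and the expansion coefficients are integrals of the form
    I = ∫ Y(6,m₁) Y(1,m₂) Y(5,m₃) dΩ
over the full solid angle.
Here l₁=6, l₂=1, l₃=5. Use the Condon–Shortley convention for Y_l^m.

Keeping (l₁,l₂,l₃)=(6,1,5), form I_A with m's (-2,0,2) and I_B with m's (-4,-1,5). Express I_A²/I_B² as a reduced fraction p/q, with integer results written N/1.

32/1

Same 6,1,5: normalisation and zero-m 3j drop out of the ratio.
A: Δ: 2! 10! 0! / 13! → 1/858; sum: t=1:−1/30240 = -1/30240; 3j²(6 1 5; -2 0 2) = Δ·Π!·Σ² = 16/429  (sign +1)
B: Δ: 2! 10! 0! / 13! → 1/858; sum: t=0:+1/7257600 = 1/7257600; 3j²(6 1 5; -4 -1 5) = Δ·Π!·Σ² = 1/858  (sign +1)
I_A²/I_B² = (16/429)/(1/858) = 32/1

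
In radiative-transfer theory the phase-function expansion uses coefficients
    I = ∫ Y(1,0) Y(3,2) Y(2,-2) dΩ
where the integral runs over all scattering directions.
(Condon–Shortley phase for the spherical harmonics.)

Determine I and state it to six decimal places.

Rules hold: Σm=0, L=6 even, 2≤2≤4.
N = 3·7·5 = 105
Δ = 2!·0!·4!/7! = 1/105
Racah Σ t=1..1: t=1:−1/4 = -1/4
⇒ 3j(1 3 2; 0 0 0)² = 3/35, sgn -1
Racah Σ t=1..1: t=1:−1/24 = -1/24
⇒ 3j(1 3 2; 0 2 -2)² = 1/21, sgn -1
4πI² = N·(3j₀)²·(3jₘ)² = 3/7
I = +1·√(0.428571/4π) = 0.18467439

0.184674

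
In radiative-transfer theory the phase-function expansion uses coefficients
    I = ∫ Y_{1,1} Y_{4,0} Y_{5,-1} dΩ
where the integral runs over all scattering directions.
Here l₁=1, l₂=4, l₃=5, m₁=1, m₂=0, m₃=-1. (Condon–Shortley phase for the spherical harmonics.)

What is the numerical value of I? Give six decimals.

-0.190188

Checks pass: Σm=0; 10 even; l₃=5∈[3,5].
(2·1+1)(2·4+1)(2·5+1) = 297
Δ: 0! 2! 8! / 11! → 1/495
sum: t=0:+1/576 = 1/576
3j²(1 4 5; 0 0 0) = Δ·Π!·Σ² = 5/99  (sign -1)
sum: t=0:+1/1152 = 1/1152
3j²(1 4 5; 1 0 -1) = Δ·Π!·Σ² = 1/33  (sign +1)
combine: 4πI² = 297·5/99·1/33 = 5/11
take √, sign -1: I = -0.19018827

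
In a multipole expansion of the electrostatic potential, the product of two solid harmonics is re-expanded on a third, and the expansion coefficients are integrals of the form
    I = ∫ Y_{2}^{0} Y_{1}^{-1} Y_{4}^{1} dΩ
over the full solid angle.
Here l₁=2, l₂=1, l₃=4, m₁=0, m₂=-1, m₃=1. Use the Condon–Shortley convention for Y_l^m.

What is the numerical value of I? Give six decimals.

0.000000

|2−1|≤4≤2+1 violated ⇒ I = 0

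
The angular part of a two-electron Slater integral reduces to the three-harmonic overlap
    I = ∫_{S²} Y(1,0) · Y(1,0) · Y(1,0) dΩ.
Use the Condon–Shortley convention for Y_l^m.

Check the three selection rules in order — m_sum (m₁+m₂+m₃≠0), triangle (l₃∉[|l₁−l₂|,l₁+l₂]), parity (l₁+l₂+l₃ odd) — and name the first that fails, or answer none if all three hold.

parity

azimuthal sum: 0 + 0 + 0 = 0  ✓
0 ≤ 1 ≤ 2 (triangle on l)  ✓
L = 1 + 1 + 1 = 3 (odd)  ✗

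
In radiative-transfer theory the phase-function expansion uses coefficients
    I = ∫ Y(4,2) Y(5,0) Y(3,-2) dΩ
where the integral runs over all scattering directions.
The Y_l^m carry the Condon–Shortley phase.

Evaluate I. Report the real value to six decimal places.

-0.171327

Rules hold: Σm=0, L=12 even, 1≤3≤9.
N = 9·11·7 = 693
Δ = 6!·2!·4!/13! = 1/180180
Racah Σ t=2..4: t=2:+1/576 t=3:−1/144 t=4:+1/576 = -1/288
⇒ 3j(4 5 3; 0 0 0)² = 20/1001, sgn +1
Racah Σ t=1..2: t=1:−1/2880 t=2:+1/576 = 1/720
⇒ 3j(4 5 3; 2 0 -2)² = 80/3003, sgn -1
4πI² = N·(3j₀)²·(3jₘ)² = 4800/13013
I = -1·√(0.368862/4π) = -0.17132746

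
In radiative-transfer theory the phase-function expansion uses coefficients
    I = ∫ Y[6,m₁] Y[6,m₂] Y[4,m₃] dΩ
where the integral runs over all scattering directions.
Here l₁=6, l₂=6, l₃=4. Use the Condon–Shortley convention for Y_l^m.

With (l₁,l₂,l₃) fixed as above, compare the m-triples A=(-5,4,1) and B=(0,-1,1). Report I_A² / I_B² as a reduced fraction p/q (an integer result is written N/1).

Same 6,6,4: normalisation and zero-m 3j drop out of the ratio.
A: Δ: 8! 4! 4! / 17! → 1/15315300; sum: t=7:−1/725760 t=8:+1/967680 = -1/2903040; 3j²(6 6 4; -5 4 1) = Δ·Π!·Σ² = 5/3094  (sign +1)
B: Δ: 8! 4! 4! / 17! → 1/15315300; sum: t=2:+1/207360 t=3:−1/17280 t=4:+1/13824 t=5:−1/103680 = 1/103680; 3j²(6 6 4; 0 -1 1) = Δ·Π!·Σ² = 10/7293  (sign -1)
I_A²/I_B² = (5/3094)/(10/7293) = 33/28

33/28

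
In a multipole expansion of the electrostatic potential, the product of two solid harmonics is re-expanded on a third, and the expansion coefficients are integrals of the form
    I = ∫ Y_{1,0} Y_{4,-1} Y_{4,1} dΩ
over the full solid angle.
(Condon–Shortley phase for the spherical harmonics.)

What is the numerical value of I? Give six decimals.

0.000000

l₁+l₂+l₃=9 is odd: 3j(l;000)=0 ⇒ I=0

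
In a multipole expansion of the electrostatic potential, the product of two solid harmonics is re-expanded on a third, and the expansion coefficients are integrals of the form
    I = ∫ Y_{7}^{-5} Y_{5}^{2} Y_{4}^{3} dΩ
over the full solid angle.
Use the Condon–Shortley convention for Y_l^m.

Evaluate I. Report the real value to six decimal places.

-0.026159

Rules hold: Σm=0, L=16 even, 2≤4≤12.
N = 15·11·9 = 1485
Δ = 8!·6!·2!/17! = 1/6126120
Racah Σ t=3..5: t=3:−1/69120 t=4:+1/20736 t=5:−1/69120 = 1/51840
⇒ 3j(7 5 4; 0 0 0)² = 280/21879, sgn +1
Racah Σ t=6..7: t=6:+1/1036800 t=7:−1/1209600 = 1/7257600
⇒ 3j(7 5 4; -5 2 3)² = 1/2210, sgn -1
4πI² = N·(3j₀)²·(3jₘ)² = 420/48841
I = -1·√(0.00859933/4π) = -0.02615938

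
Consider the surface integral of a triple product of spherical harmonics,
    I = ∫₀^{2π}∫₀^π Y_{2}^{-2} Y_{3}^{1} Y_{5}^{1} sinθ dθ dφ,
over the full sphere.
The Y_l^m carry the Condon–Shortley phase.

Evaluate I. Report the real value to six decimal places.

Checks pass: Σm=0; 10 even; l₃=5∈[1,5].
(2·2+1)(2·3+1)(2·5+1) = 385
Δ: 0! 4! 6! / 11! → 1/2310
sum: t=0:+1/144 = 1/144
3j²(2 3 5; 0 0 0) = Δ·Π!·Σ² = 10/231  (sign -1)
sum: t=0:+1/1152 = 1/1152
3j²(2 3 5; -2 1 1) = Δ·Π!·Σ² = 1/154  (sign +1)
combine: 4πI² = 385·10/231·1/154 = 25/231
take √, sign -1: I = -0.09280237

-0.092802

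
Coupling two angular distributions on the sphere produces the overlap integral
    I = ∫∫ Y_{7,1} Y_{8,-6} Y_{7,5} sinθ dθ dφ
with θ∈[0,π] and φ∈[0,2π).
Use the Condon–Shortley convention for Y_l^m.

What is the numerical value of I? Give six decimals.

-0.034738

Rules hold: Σm=0, L=22 even, 1≤7≤15.
N = 15·17·15 = 3825
Δ = 8!·6!·8!/23! = 1/22086194130
Racah Σ t=1..7: t=1:−1/18289152000 t=2:+1/248832000 t=3:−1/24883200 t=4:+1/11943936 t=5:−1/24883200 t=6:+1/248832000 t=7:−1/18289152000 = 11/975421440
⇒ 3j(7 8 7; 0 0 0)² = 1750/289731, sgn -1
Racah Σ t=0..2: t=0:+1/41803776000 t=1:−1/3048192000 t=2:+1/2786918400 = 1/18289152000
⇒ 3j(7 8 7; 1 -6 5)² = 512/780045, sgn +1
4πI² = N·(3j₀)²·(3jₘ)² = 640000/42204149
I = -1·√(0.0151644/4π) = -0.03473821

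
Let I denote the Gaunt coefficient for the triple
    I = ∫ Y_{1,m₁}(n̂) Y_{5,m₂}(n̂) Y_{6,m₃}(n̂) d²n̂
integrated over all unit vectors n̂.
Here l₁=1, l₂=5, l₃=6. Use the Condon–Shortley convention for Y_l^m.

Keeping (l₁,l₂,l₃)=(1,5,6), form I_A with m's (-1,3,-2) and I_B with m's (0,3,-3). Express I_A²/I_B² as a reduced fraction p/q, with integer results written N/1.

2/9

Shared (l₁,l₂,l₃)=(1,5,6): N and (l;000)² cancel in I_A²/I_B².
A: Δ = 0!·2!·10!/13! = 1/858; Racah Σ t=0..0: t=0:+1/161280 = 1/161280; ⇒ 3j(1 5 6; -1 3 -2)² = 1/143, sgn +1
B: Δ = 0!·2!·10!/13! = 1/858; Racah Σ t=0..0: t=0:+1/80640 = 1/80640; ⇒ 3j(1 5 6; 0 3 -3)² = 9/286, sgn -1
I_A²/I_B² = (1/143)/(9/286) = 2/9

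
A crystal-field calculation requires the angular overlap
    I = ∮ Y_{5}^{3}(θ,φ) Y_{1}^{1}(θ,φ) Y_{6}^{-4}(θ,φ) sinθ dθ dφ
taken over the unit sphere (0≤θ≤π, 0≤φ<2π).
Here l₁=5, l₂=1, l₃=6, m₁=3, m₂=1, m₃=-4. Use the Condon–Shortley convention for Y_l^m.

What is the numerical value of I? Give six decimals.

0.274090

m-sum 0 ✓  L=12 even ✓  4≤6≤6 ✓
Π(2lᵢ+1) = 11×3×13 = 429
triangle coeff Δ(5,1,6) = 1/858
Σ_t [0,0]: t=0:+1/14400 = 1/14400
(3j)²=6/143 [(5 1 6; 0 0 0)], sign=+1
Σ_t [0,0]: t=0:+1/161280 = 1/161280
(3j)²=15/286 [(5 1 6; 3 1 -4)], sign=+1
⇒ 4πI² = 135/143
I = (+1)√(135/143/(4π)) = 0.27409047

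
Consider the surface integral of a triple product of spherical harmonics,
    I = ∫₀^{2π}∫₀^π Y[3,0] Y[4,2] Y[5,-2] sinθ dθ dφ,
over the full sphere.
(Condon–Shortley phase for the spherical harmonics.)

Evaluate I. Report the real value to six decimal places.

0.022664

m-sum 0 ✓  L=12 even ✓  1≤5≤7 ✓
Π(2lᵢ+1) = 7×9×11 = 693
triangle coeff Δ(3,4,5) = 1/180180
Σ_t [0,2]: t=0:+1/576 t=1:−1/144 t=2:+1/576 = -1/288
(3j)²=20/1001 [(3 4 5; 0 0 0)], sign=+1
Σ_t [0,2]: t=0:+1/8640 t=1:−1/480 t=2:+1/576 = -1/4320
(3j)²=1/2145 [(3 4 5; 0 2 -2)], sign=+1
⇒ 4πI² = 12/1859
I = (+1)√(12/1859/(4π)) = 0.02266449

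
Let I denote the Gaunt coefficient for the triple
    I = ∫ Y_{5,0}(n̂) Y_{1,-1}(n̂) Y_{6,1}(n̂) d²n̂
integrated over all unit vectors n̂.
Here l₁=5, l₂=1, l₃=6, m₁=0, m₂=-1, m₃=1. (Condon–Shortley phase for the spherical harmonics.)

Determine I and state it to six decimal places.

m-sum 0 ✓  L=12 even ✓  4≤6≤6 ✓
Π(2lᵢ+1) = 11×3×13 = 429
triangle coeff Δ(5,1,6) = 1/858
Σ_t [0,0]: t=0:+1/14400 = 1/14400
(3j)²=6/143 [(5 1 6; 0 0 0)], sign=+1
Σ_t [0,0]: t=0:+1/28800 = 1/28800
(3j)²=7/286 [(5 1 6; 0 -1 1)], sign=-1
⇒ 4πI² = 63/143
I = (-1)√(63/143/(4π)) = -0.18723944

-0.187239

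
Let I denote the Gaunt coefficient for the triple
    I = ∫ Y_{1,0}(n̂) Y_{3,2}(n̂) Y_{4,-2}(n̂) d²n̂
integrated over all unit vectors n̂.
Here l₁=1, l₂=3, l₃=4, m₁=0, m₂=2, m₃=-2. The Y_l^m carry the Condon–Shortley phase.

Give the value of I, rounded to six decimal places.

Checks pass: Σm=0; 8 even; l₃=4∈[2,4].
(2·1+1)(2·3+1)(2·4+1) = 189
Δ: 0! 2! 6! / 9! → 1/252
sum: t=0:+1/36 = 1/36
3j²(1 3 4; 0 0 0) = Δ·Π!·Σ² = 4/63  (sign +1)
sum: t=0:+1/120 = 1/120
3j²(1 3 4; 0 2 -2) = Δ·Π!·Σ² = 1/21  (sign +1)
combine: 4πI² = 189·4/63·1/21 = 4/7
take √, sign +1: I = 0.21324362

0.213244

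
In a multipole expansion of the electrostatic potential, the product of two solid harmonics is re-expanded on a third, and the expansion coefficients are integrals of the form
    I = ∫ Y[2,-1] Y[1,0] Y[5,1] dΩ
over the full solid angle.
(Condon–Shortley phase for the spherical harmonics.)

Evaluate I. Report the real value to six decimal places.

l₃=5 ∉ [1,3] — triangle fails ⇒ I = 0

0.000000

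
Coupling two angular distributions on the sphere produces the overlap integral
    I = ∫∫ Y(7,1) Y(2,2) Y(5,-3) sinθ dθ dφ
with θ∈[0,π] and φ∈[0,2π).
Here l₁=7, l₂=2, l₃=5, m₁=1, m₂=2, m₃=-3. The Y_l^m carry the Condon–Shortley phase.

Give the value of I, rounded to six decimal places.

-0.043890

Checks pass: Σm=0; 14 even; l₃=5∈[5,9].
(2·7+1)(2·2+1)(2·5+1) = 825
Δ: 4! 10! 0! / 15! → 1/15015
sum: t=2:+1/57600 = 1/57600
3j²(7 2 5; 0 0 0) = Δ·Π!·Σ² = 21/715  (sign -1)
sum: t=4:+1/1935360 = 1/1935360
3j²(7 2 5; 1 2 -3) = Δ·Π!·Σ² = 1/1001  (sign +1)
combine: 4πI² = 825·21/715·1/1001 = 45/1859
take √, sign -1: I = -0.04388960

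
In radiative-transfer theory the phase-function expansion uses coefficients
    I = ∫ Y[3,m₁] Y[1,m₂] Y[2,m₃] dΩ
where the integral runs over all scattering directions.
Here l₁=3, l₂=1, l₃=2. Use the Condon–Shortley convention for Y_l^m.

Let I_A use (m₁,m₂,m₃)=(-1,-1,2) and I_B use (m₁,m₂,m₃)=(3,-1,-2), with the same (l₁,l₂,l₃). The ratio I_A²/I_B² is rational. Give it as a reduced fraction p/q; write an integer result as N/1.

Shared (l₁,l₂,l₃)=(3,1,2): N and (l;000)² cancel in I_A²/I_B².
A: Δ = 2!·4!·0!/7! = 1/105; Racah Σ t=0..0: t=0:+1/48 = 1/48; ⇒ 3j(3 1 2; -1 -1 2)² = 1/105, sgn +1
B: Δ = 2!·4!·0!/7! = 1/105; Racah Σ t=0..0: t=0:+1/48 = 1/48; ⇒ 3j(3 1 2; 3 -1 -2)² = 1/7, sgn +1
I_A²/I_B² = (1/105)/(1/7) = 1/15

1/15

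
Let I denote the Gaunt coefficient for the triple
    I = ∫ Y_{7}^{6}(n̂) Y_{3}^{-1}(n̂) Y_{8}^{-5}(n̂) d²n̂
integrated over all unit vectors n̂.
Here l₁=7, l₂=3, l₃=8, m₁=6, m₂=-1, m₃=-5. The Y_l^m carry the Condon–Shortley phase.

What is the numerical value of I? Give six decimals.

Rules hold: Σm=0, L=18 even, 4≤8≤10.
N = 15·7·17 = 1785
Δ = 2!·12!·4!/19! = 1/5290740
Racah Σ t=0..2: t=0:+1/7257600 t=1:−1/2073600 t=2:+1/7257600 = -1/4838400
⇒ 3j(7 3 8; 0 0 0)² = 252/20995, sgn -1
Racah Σ t=0..1: t=0:+1/319334400 t=1:−1/2874009600 = 1/359251200
⇒ 3j(7 3 8; 6 -1 -5)² = 1664/101745, sgn -1
4πI² = N·(3j₀)²·(3jₘ)² = 10752/30685
I = +1·√(0.350399/4π) = 0.16698468

0.166985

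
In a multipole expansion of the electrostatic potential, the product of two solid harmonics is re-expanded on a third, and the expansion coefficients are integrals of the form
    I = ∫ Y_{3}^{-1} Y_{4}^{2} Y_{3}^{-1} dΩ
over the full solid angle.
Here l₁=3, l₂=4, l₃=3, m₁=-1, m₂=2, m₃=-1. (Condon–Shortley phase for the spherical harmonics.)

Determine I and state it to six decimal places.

Rules hold: Σm=0, L=10 even, 1≤3≤7.
N = 7·9·7 = 441
Δ = 4!·2!·4!/11! = 1/34650
Racah Σ t=1..3: t=1:−1/72 t=2:+1/16 t=3:−1/72 = 5/144
⇒ 3j(3 4 3; 0 0 0)² = 2/77, sgn -1
Racah Σ t=2..4: t=2:+1/192 t=3:−1/36 t=4:+1/192 = -5/288
⇒ 3j(3 4 3; -1 2 -1)² = 20/693, sgn -1
4πI² = N·(3j₀)²·(3jₘ)² = 40/121
I = +1·√(0.330579/4π) = 0.16219310

0.162193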